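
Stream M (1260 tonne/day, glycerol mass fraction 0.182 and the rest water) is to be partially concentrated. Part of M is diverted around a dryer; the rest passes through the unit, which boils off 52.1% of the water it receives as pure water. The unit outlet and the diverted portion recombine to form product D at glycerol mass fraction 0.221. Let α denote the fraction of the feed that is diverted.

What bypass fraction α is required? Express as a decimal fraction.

0.586

All 1260×0.182 = 229.32 tonne/day of glycerol reaches D, so D = 229.32/0.221 = 1037.6 tonne/day and vapour = 222.35 tonne/day.
The evaporator receives (1−α)·1260 of feed at 0.818 water and removes 0.521 of that water:
0.521×0.818×(1−α)×1260 = 222.35
(1−α) = 222.35/536.98 = 0.4141;  α = 0.5859.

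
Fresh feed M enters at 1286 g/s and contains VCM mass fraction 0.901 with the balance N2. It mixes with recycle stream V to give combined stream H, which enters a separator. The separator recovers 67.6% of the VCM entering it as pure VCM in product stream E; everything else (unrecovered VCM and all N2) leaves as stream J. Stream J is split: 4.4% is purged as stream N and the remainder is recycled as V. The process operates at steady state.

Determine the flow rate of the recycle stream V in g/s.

N2 enters only via M and leaves only via the purge: 1286×0.099 = 0.044×(N2 in J), and the separator passes all N2, so N2 in H = N2 in J = 2893.5 g/s.
VCM in H: m_A = 1286×0.901 + (1−0.044)·(1−0.676)·m_A, so m_A = 1158.7/0.6903 = 1678.6 g/s.
J = (1−0.676)×1678.6 + 2893.5 = 3437.4 g/s.
Recycle V = (1−0.044)×3437.4 = 3286.1 g/s.

3286 g/s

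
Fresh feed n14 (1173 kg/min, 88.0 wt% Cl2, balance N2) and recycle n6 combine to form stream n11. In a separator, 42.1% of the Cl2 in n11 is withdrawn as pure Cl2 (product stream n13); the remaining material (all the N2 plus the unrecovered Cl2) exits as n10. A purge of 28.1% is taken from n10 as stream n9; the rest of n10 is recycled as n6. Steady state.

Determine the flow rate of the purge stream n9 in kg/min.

N2 enters only via n14 and leaves only via the purge: 1173×0.120 = 0.281×(N2 in n10), and the separator passes all N2, so N2 in n11 = N2 in n10 = 500.93 kg/min.
Cl2 in n11: m_A = 1173×0.880 + (1−0.281)·(1−0.421)·m_A, so m_A = 1032.2/0.5837 = 1768.4 kg/min.
n10 = (1−0.421)×1768.4 + 500.93 = 1524.9 kg/min.
Purge n9 = 0.281×1524.9 = 428.48 kg/min.

428.5 kg/min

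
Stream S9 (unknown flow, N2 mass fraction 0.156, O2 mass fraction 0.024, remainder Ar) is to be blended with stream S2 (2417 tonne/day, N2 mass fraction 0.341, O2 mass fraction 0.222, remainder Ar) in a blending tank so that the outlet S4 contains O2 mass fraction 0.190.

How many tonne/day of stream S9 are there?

465.9 tonne/day

Let S9 be the unknown flow. Total out = 2417 + S9.
O2 balance: 536.57 + 0.024·S9 = 0.190·(2417 + S9)
(0.024 − 0.190)·S9 = 0.190×2417 − 536.57 = -77.344
S9 = -77.344 / -0.166 = 465.93 tonne/day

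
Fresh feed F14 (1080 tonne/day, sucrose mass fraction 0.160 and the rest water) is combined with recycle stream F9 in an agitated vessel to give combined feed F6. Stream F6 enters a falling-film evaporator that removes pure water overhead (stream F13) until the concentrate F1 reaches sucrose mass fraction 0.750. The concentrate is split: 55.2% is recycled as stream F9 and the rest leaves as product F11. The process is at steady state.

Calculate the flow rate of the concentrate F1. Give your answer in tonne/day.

Overall sucrose balance (none leaves overhead): sucrose in fresh feed = sucrose in product, i.e. 1080×0.160 = (1−0.552)·F1·0.750.
F1 = 172.8/(0.750×0.448) = 514.29 tonne/day.

514.3 tonne/day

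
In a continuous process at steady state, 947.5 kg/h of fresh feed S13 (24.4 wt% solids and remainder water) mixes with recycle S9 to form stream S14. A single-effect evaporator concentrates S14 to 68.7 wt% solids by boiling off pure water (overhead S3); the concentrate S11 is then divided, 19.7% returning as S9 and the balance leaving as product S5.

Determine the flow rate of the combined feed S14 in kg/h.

1030 kg/h

Overall solids balance (none leaves overhead): solids in fresh feed = solids in product, i.e. 947.5×0.244 = (1−0.197)·S11·0.687.
S11 = 231.19/(0.687×0.803) = 419.08 kg/h.
Recycle S9 = 0.197×419.08 = 82.559 kg/h.
Combined feed S14 = 947.5 + 82.559 = 1030.1 kg/h.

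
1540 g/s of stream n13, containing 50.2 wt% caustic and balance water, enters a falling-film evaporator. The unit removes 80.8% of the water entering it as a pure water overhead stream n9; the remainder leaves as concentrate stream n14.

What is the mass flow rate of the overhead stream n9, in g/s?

water entering = 1540×0.498 = 766.92 g/s; overhead removed = 0.808×766.92 = 619.67 g/s.

619.7 g/s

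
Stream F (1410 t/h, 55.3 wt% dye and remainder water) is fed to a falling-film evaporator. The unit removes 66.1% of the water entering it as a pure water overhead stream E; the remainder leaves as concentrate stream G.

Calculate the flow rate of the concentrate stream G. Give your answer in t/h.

993.4 t/h

water entering = 1410×0.447 = 630.27 t/h; overhead removed = 0.661×630.27 = 416.61 t/h.
Concentrate = 1410 − 416.61 = 993.39 t/h.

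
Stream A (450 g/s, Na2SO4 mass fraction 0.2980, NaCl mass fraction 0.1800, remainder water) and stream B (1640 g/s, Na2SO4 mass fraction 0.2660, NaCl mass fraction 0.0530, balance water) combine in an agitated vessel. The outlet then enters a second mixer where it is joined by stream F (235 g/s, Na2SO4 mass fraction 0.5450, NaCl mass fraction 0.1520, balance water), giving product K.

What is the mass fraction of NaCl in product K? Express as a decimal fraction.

0.0876

Overall, product flow = 2325 g/s.
NaCl in = 450×0.180 + 1640×0.053 + 235×0.152 = 203.64 g/s.
NaCl fraction in K = 0.0876.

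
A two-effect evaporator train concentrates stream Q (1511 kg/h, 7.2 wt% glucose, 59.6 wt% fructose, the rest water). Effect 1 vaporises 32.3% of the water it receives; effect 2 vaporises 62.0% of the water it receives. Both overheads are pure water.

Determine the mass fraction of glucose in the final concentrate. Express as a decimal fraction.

water in feed = 1511×0.332 = 501.65 kg/h.
After stage 1: water left = (1−0.323)×501.65 = 339.62; stream total = 1349 kg/h.
After stage 2: water left = (1−0.620)×339.62 = 129.05; final concentrate = 1138.4 kg/h.
glucose fraction = 108.79/1138.4 = 0.096.

0.096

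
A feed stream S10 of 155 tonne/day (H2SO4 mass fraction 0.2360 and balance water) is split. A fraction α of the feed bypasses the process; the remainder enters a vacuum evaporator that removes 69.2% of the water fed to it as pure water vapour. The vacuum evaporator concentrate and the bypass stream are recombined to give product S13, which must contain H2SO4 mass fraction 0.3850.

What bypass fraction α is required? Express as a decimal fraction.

All 155×0.236 = 36.58 tonne/day of H2SO4 reaches S13, so S13 = 36.58/0.385 = 95.013 tonne/day and vapour = 59.987 tonne/day.
The evaporator receives (1−α)·155 of feed at 0.764 water and removes 0.692 of that water:
0.692×0.764×(1−α)×155 = 59.987
(1−α) = 59.987/81.947 = 0.7320;  α = 0.2680.

0.268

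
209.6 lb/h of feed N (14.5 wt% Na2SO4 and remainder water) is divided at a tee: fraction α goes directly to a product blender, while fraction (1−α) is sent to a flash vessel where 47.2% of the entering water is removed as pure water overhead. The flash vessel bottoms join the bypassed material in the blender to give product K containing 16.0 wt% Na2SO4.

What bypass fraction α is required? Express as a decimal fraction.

0.768

All 209.6×0.145 = 30.392 lb/h of Na2SO4 reaches K, so K = 30.392/0.160 = 189.95 lb/h and vapour = 19.65 lb/h.
The evaporator receives (1−α)·209.6 of feed at 0.855 water and removes 0.472 of that water:
0.472×0.855×(1−α)×209.6 = 19.65
(1−α) = 19.65/84.586 = 0.2323;  α = 0.7677.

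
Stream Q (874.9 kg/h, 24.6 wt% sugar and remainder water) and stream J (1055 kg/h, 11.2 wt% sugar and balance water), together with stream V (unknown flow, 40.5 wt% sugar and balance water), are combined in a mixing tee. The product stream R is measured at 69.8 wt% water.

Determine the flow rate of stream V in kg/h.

2422 kg/h

Let V be the unknown flow. Total out = 1929.9 + V.
water balance: 1596.5 + 0.595·V = 0.698·(1929.9 + V)
(0.595 − 0.698)·V = 0.698×1929.9 − 1596.5 = -249.44
V = -249.44 / -0.103 = 2421.8 kg/h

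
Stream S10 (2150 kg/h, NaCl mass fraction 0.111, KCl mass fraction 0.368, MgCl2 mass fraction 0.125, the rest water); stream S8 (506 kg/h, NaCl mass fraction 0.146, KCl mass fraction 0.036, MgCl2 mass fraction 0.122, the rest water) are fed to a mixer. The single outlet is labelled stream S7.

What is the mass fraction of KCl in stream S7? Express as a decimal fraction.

Total flow out = 2150 + 506 = 2656 kg/h.
KCl in = 2150×0.368 + 506×0.036 = 809.42 kg/h.
KCl mass fraction in S7 = 809.42/2656 = 0.305.

0.305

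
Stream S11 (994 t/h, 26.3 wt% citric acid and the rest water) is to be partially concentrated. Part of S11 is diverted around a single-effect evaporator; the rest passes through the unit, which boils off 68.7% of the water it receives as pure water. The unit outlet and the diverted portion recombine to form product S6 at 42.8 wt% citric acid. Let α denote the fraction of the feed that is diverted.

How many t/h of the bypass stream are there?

All 994×0.263 = 261.42 t/h of citric acid reaches S6, so S6 = 261.42/0.428 = 610.8 t/h and vapour = 383.2 t/h.
The evaporator receives (1−α)·994 of feed at 0.737 water and removes 0.687 of that water:
0.687×0.737×(1−α)×994 = 383.2
(1−α) = 383.2/503.28 = 0.7614;  α = 0.2386.
Bypass flow = 0.2386×994 = 237.16 t/h.

237.2 t/h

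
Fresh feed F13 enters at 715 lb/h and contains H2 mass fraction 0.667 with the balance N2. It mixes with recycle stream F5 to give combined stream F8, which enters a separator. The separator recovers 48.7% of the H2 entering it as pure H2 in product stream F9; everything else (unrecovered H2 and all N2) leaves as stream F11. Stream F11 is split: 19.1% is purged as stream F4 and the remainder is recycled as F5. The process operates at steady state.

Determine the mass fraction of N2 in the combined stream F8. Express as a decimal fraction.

0.605

N2 enters only via F13 and leaves only via the purge: 715×0.333 = 0.191×(N2 in F11), and the separator passes all N2, so N2 in F8 = N2 in F11 = 1246.6 lb/h.
H2 in F8: m_A = 715×0.667 + (1−0.191)·(1−0.487)·m_A, so m_A = 476.91/0.5850 = 815.25 lb/h.
F8 = 815.25 + 1246.6 = 2061.8 lb/h.
N2 fraction in F8 = 1246.6/2061.8 = 0.605.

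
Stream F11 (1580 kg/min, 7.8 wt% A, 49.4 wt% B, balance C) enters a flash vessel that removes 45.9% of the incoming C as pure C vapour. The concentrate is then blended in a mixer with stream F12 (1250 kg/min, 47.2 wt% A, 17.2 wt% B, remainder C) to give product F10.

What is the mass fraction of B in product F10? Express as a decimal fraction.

0.3951

Vapour removed = 0.459×0.428×1580 = 310.39 kg/min; concentrate = 1269.6 kg/min.
B reaching the mixer = 780.52 (from concentrate) + 1250×0.172 = 995.52 kg/min.
Product flow = 1269.6 + 1250 = 2519.6 kg/min; B fraction = 0.3951.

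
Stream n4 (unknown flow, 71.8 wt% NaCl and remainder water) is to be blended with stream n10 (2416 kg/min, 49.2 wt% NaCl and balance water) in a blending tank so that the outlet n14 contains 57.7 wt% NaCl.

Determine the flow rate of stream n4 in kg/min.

Let n4 be the unknown flow. Total out = 2416 + n4.
NaCl balance: 1188.7 + 0.718·n4 = 0.577·(2416 + n4)
(0.718 − 0.577)·n4 = 0.577×2416 − 1188.7 = 205.36
n4 = 205.36 / 0.141 = 1456.5 kg/min

1456 kg/min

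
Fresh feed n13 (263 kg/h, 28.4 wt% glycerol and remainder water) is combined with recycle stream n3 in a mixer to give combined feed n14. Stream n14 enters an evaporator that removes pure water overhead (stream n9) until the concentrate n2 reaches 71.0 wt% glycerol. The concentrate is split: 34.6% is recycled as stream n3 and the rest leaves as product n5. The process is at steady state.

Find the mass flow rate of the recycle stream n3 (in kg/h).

Overall glycerol balance (none leaves overhead): glycerol in fresh feed = glycerol in product, i.e. 263×0.284 = (1−0.346)·n2·0.710.
n2 = 74.692/(0.710×0.654) = 160.86 kg/h.
Recycle n3 = 0.346×160.86 = 55.656 kg/h.

55.66 kg/h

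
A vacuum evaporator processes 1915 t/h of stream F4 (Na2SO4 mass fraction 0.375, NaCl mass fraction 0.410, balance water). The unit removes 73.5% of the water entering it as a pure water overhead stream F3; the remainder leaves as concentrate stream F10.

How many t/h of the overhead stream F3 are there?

302.6 t/h

water entering = 1915×0.215 = 411.72 t/h; overhead removed = 0.735×411.72 = 302.62 t/h.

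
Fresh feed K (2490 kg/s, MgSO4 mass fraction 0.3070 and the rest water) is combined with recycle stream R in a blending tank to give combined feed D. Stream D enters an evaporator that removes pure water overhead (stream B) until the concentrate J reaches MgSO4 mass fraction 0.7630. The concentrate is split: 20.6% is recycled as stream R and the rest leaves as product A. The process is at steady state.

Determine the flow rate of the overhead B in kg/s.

1488 kg/s

Overall MgSO4 balance (none leaves overhead): MgSO4 in fresh feed = MgSO4 in product, i.e. 2490×0.307 = (1−0.206)·J·0.763.
J = 764.43/(0.763×0.794) = 1261.8 kg/s.
Recycle R = 0.206×1261.8 = 259.93 kg/s.
Combined feed D = 2490 + 259.93 = 2749.9 kg/s.
Overhead B = D − J = 2749.9 − 1261.8 = 1488.1 kg/s.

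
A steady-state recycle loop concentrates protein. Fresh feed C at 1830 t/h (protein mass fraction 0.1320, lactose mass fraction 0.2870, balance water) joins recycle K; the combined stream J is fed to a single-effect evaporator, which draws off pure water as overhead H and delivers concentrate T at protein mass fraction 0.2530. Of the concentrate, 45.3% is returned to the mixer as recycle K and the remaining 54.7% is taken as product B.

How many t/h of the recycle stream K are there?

790.7 t/h

Overall protein balance (none leaves overhead): protein in fresh feed = protein in product, i.e. 1830×0.132 = (1−0.453)·T·0.253.
T = 241.56/(0.253×0.547) = 1745.5 t/h.
Recycle K = 0.453×1745.5 = 790.71 t/h.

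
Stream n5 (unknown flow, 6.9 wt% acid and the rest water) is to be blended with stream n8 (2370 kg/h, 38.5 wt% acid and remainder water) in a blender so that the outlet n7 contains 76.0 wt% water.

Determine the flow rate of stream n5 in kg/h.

2010 kg/h

Let n5 be the unknown flow. Total out = 2370 + n5.
water balance: 1457.5 + 0.931·n5 = 0.760·(2370 + n5)
(0.931 − 0.760)·n5 = 0.760×2370 − 1457.5 = 343.65
n5 = 343.65 / 0.171 = 2009.6 kg/h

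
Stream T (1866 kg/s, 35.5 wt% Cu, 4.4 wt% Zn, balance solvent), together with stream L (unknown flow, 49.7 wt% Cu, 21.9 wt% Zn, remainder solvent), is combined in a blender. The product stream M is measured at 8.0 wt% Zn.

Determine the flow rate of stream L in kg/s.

483.3 kg/s

Let L be the unknown flow. Total out = 1866 + L.
Zn balance: 82.104 + 0.219·L = 0.080·(1866 + L)
(0.219 − 0.080)·L = 0.080×1866 − 82.104 = 67.176
L = 67.176 / 0.139 = 483.28 kg/s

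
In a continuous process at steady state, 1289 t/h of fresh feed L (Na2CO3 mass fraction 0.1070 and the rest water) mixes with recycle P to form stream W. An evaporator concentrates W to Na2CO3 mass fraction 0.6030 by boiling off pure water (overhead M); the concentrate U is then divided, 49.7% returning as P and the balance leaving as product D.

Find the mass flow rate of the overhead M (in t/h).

1060 t/h

Overall Na2CO3 balance (none leaves overhead): Na2CO3 in fresh feed = Na2CO3 in product, i.e. 1289×0.107 = (1−0.497)·U·0.603.
U = 137.92/(0.603×0.503) = 454.73 t/h.
Recycle P = 0.497×454.73 = 226 t/h.
Combined feed W = 1289 + 226 = 1515 t/h.
Overhead M = W − U = 1515 − 454.73 = 1060.3 t/h.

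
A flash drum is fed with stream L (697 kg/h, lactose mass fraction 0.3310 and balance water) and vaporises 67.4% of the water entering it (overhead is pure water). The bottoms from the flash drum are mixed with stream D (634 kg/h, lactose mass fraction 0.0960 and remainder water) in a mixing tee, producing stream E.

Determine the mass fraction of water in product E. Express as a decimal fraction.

Vapour removed = 0.674×0.669×697 = 314.28 kg/h; concentrate = 382.72 kg/h.
water reaching the mixer = 152.01 (from concentrate) + 634×0.904 = 725.15 kg/h.
Product flow = 382.72 + 634 = 1016.7 kg/h; water fraction = 0.7132.

0.7132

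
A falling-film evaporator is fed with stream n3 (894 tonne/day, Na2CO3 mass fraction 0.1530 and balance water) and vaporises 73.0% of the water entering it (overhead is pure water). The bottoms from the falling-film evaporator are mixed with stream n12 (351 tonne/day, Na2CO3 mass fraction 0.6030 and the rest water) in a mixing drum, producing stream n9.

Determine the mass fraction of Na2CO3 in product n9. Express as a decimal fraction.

Vapour removed = 0.730×0.847×894 = 552.77 tonne/day; concentrate = 341.23 tonne/day.
Na2CO3 reaching the mixer = 136.78 (from concentrate) + 351×0.603 = 348.44 tonne/day.
Product flow = 341.23 + 351 = 692.23 tonne/day; Na2CO3 fraction = 0.5034.

0.5034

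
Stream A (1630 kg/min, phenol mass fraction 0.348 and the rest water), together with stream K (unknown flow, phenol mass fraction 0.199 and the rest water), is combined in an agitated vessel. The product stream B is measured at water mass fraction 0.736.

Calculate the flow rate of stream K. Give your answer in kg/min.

Let K be the unknown flow. Total out = 1630 + K.
water balance: 1062.8 + 0.801·K = 0.736·(1630 + K)
(0.801 − 0.736)·K = 0.736×1630 − 1062.8 = 136.92
K = 136.92 / 0.065 = 2106.5 kg/min

2106 kg/min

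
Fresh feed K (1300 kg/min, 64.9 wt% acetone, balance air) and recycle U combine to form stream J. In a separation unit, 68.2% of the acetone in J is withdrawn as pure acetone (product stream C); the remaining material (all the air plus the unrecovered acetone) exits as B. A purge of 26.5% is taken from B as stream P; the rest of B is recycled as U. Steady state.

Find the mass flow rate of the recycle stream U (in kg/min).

1523 kg/min

air enters only via K and leaves only via the purge: 1300×0.351 = 0.265×(air in B), and the separation unit passes all air, so air in J = air in B = 1721.9 kg/min.
acetone in J: m_A = 1300×0.649 + (1−0.265)·(1−0.682)·m_A, so m_A = 843.7/0.7663 = 1101 kg/min.
B = (1−0.682)×1101 + 1721.9 = 2072 kg/min.
Recycle U = (1−0.265)×2072 = 1522.9 kg/min.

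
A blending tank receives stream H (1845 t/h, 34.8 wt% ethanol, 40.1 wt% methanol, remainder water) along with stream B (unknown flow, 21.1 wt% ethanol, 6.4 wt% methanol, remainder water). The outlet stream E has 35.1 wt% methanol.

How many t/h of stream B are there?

321.4 t/h

Let B be the unknown flow. Total out = 1845 + B.
methanol balance: 739.85 + 0.064·B = 0.351·(1845 + B)
(0.064 − 0.351)·B = 0.351×1845 − 739.85 = -92.25
B = -92.25 / -0.287 = 321.43 t/h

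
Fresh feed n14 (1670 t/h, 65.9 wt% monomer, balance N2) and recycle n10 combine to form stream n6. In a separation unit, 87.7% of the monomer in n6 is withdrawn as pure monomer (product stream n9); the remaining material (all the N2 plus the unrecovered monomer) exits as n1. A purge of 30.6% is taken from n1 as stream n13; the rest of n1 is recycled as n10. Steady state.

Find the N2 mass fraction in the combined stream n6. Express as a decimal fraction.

0.6073

N2 enters only via n14 and leaves only via the purge: 1670×0.341 = 0.306×(N2 in n1), and the separation unit passes all N2, so N2 in n6 = N2 in n1 = 1861 t/h.
monomer in n6: m_A = 1670×0.659 + (1−0.306)·(1−0.877)·m_A, so m_A = 1100.5/0.9146 = 1203.2 t/h.
n6 = 1203.2 + 1861 = 3064.3 t/h.
N2 fraction in n6 = 1861/3064.3 = 0.6073.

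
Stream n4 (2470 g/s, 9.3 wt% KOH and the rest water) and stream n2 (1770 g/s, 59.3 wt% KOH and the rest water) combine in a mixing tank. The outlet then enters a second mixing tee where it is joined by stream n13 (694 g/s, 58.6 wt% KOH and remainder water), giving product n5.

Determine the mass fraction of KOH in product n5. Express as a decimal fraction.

Overall, product flow = 4934 g/s.
KOH in = 2470×0.093 + 1770×0.593 + 694×0.586 = 1686 g/s.
KOH fraction in n5 = 0.342.

0.342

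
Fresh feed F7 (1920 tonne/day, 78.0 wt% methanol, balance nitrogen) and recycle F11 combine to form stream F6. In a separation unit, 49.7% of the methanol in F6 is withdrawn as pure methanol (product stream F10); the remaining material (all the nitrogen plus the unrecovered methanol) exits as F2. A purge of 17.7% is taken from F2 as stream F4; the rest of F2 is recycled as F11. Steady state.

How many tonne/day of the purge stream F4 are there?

nitrogen enters only via F7 and leaves only via the purge: 1920×0.220 = 0.177×(nitrogen in F2), and the separation unit passes all nitrogen, so nitrogen in F6 = nitrogen in F2 = 2386.4 tonne/day.
methanol in F6: m_A = 1920×0.780 + (1−0.177)·(1−0.497)·m_A, so m_A = 1497.6/0.5860 = 2555.5 tonne/day.
F2 = (1−0.497)×2555.5 + 2386.4 = 3671.9 tonne/day.
Purge F4 = 0.177×3671.9 = 649.92 tonne/day.

649.9 tonne/day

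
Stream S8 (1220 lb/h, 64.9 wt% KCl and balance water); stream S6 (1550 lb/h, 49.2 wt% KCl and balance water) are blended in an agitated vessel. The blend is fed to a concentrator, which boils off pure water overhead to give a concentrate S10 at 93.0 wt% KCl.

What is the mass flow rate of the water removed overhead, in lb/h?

KCl entering = 1220×0.649 + 1550×0.492 = 1554.4 lb/h.
All KCl reports to S10, so S10 = 1554.4/0.930 = 1671.4 lb/h.
Total feed = 2770 lb/h; overhead = 2770 − 1671.4 = 1098.6 lb/h.

1099 lb/h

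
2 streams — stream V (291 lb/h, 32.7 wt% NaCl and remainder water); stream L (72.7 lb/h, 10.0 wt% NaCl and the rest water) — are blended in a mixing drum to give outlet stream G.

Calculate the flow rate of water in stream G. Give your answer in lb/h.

261.3 lb/h

water out = water in = 291×0.673 + 72.7×0.900 = 261.27 lb/h.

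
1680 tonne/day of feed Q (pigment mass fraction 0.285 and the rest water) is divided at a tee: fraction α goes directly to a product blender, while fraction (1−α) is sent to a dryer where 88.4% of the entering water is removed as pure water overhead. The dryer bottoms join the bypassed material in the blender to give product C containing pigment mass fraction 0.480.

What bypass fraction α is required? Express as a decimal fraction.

0.357

All 1680×0.285 = 478.8 tonne/day of pigment reaches C, so C = 478.8/0.480 = 997.5 tonne/day and vapour = 682.5 tonne/day.
The evaporator receives (1−α)·1680 of feed at 0.715 water and removes 0.884 of that water:
0.884×0.715×(1−α)×1680 = 682.5
(1−α) = 682.5/1061.9 = 0.6427;  α = 0.3573.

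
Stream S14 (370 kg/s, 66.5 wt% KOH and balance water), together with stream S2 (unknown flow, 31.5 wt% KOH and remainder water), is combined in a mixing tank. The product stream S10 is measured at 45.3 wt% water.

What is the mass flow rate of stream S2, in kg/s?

188.2 kg/s

Let S2 be the unknown flow. Total out = 370 + S2.
water balance: 123.95 + 0.685·S2 = 0.453·(370 + S2)
(0.685 − 0.453)·S2 = 0.453×370 − 123.95 = 43.66
S2 = 43.66 / 0.232 = 188.19 kg/s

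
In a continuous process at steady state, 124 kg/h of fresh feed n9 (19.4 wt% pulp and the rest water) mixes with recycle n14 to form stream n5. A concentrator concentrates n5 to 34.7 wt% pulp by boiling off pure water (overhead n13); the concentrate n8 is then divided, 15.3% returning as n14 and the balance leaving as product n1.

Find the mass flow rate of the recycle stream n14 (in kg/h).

12.52 kg/h

Overall pulp balance (none leaves overhead): pulp in fresh feed = pulp in product, i.e. 124×0.194 = (1−0.153)·n8·0.347.
n8 = 24.056/(0.347×0.847) = 81.848 kg/h.
Recycle n14 = 0.153×81.848 = 12.523 kg/h.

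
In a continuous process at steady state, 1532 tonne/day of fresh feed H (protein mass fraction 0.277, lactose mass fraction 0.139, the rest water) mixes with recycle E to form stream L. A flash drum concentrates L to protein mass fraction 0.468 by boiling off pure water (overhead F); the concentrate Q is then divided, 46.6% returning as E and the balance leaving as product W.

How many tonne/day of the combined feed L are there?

2323 tonne/day

Overall protein balance (none leaves overhead): protein in fresh feed = protein in product, i.e. 1532×0.277 = (1−0.466)·Q·0.468.
Q = 424.36/(0.468×0.534) = 1698.1 tonne/day.
Recycle E = 0.466×1698.1 = 791.29 tonne/day.
Combined feed L = 1532 + 791.29 = 2323.3 tonne/day.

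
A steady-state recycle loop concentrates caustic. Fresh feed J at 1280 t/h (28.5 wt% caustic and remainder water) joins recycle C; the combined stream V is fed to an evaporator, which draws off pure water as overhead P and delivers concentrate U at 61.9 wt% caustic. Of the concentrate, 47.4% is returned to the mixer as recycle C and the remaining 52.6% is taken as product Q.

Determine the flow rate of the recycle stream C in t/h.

531.1 t/h

Overall caustic balance (none leaves overhead): caustic in fresh feed = caustic in product, i.e. 1280×0.285 = (1−0.474)·U·0.619.
U = 364.8/(0.619×0.526) = 1120.4 t/h.
Recycle C = 0.474×1120.4 = 531.08 t/h.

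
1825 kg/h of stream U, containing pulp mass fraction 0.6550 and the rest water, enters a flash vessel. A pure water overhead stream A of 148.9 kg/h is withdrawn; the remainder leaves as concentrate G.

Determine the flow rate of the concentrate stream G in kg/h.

Concentrate = 1825 − 148.9 = 1676.1 kg/h.

1676 kg/h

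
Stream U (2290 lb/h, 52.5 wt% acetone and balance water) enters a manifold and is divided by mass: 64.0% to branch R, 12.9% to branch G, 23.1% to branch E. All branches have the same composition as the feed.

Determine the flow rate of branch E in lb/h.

529 lb/h

Branch E flow = 0.231×2290 = 528.99 lb/h.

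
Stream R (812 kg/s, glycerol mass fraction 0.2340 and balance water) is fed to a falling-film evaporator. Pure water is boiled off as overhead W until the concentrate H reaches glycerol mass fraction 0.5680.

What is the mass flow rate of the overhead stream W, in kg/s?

glycerol is conserved: 812×0.234 = 190.01 kg/s all reports to the concentrate.
Concentrate = 190.01/(target fraction) = 334.52 kg/s.
Overhead = 812 − 334.52 = 477.48 kg/s.

477.5 kg/s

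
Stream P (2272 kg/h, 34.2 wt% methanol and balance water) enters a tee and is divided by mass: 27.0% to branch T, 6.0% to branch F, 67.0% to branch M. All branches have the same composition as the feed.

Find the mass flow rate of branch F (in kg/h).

Branch F flow = 0.060×2272 = 136.32 kg/h.

136.3 kg/h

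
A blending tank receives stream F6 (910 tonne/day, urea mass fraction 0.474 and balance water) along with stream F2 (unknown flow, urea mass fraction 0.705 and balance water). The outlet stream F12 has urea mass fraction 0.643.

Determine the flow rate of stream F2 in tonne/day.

Let F2 be the unknown flow. Total out = 910 + F2.
urea balance: 431.34 + 0.705·F2 = 0.643·(910 + F2)
(0.705 − 0.643)·F2 = 0.643×910 − 431.34 = 153.79
F2 = 153.79 / 0.062 = 2480.5 tonne/day

2480 tonne/day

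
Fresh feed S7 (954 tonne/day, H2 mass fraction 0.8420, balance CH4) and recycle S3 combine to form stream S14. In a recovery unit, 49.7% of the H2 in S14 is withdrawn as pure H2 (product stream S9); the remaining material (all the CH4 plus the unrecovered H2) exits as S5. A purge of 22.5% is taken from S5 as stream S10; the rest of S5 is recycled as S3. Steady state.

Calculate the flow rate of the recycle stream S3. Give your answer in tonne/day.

CH4 enters only via S7 and leaves only via the purge: 954×0.158 = 0.225×(CH4 in S5), and the recovery unit passes all CH4, so CH4 in S14 = CH4 in S5 = 669.92 tonne/day.
H2 in S14: m_A = 954×0.842 + (1−0.225)·(1−0.497)·m_A, so m_A = 803.27/0.6102 = 1316.5 tonne/day.
S5 = (1−0.497)×1316.5 + 669.92 = 1332.1 tonne/day.
Recycle S3 = (1−0.225)×1332.1 = 1032.4 tonne/day.

1032 tonne/day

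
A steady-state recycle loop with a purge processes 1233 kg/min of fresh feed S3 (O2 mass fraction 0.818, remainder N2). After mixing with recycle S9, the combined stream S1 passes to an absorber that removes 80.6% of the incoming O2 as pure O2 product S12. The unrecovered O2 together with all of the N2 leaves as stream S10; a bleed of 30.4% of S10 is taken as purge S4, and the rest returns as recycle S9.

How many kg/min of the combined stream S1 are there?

1904 kg/min

N2 enters only via S3 and leaves only via the purge: 1233×0.182 = 0.304×(N2 in S10), and the absorber passes all N2, so N2 in S1 = N2 in S10 = 738.18 kg/min.
O2 in S1: m_A = 1233×0.818 + (1−0.304)·(1−0.806)·m_A, so m_A = 1008.6/0.8650 = 1166 kg/min.
S1 = 1166 + 738.18 = 1904.2 kg/min.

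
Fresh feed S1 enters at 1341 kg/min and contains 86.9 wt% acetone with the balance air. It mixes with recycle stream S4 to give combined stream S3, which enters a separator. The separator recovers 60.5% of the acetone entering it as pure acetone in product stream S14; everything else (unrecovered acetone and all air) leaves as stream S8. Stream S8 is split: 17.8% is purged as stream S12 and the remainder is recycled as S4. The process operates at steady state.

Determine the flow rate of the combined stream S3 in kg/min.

2713 kg/min

air enters only via S1 and leaves only via the purge: 1341×0.131 = 0.178×(air in S8), and the separator passes all air, so air in S3 = air in S8 = 986.92 kg/min.
acetone in S3: m_A = 1341×0.869 + (1−0.178)·(1−0.605)·m_A, so m_A = 1165.3/0.6753 = 1725.6 kg/min.
S3 = 1725.6 + 986.92 = 2712.5 kg/min.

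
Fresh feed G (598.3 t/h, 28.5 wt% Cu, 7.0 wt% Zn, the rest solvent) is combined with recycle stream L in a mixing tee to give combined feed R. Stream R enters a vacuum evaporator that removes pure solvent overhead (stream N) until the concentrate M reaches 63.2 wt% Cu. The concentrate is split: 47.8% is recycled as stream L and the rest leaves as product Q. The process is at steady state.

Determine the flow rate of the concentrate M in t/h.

516.9 t/h

Overall Cu balance (none leaves overhead): Cu in fresh feed = Cu in product, i.e. 598.3×0.285 = (1−0.478)·M·0.632.
M = 170.52/(0.632×0.522) = 516.86 t/h.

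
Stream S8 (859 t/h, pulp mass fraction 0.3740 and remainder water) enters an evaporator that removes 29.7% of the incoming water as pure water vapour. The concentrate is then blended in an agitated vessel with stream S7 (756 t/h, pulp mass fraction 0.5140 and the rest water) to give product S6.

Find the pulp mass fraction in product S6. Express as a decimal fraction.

Vapour removed = 0.297×0.626×859 = 159.71 t/h; concentrate = 699.29 t/h.
pulp reaching the mixer = 321.27 (from concentrate) + 756×0.514 = 709.85 t/h.
Product flow = 699.29 + 756 = 1455.3 t/h; pulp fraction = 0.4878.

0.4878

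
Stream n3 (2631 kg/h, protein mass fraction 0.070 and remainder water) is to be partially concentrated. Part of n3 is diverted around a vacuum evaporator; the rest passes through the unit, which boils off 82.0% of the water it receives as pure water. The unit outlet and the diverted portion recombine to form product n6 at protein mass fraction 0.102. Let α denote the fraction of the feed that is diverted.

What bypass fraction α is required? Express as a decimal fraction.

0.589

All 2631×0.070 = 184.17 kg/h of protein reaches n6, so n6 = 184.17/0.102 = 1805.6 kg/h and vapour = 825.41 kg/h.
The evaporator receives (1−α)·2631 of feed at 0.930 water and removes 0.820 of that water:
0.820×0.930×(1−α)×2631 = 825.41
(1−α) = 825.41/2006.4 = 0.4114;  α = 0.5886.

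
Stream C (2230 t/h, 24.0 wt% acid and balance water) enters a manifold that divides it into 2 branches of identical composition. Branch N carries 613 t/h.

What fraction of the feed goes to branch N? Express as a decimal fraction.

0.275

Fraction to N = 613/2230 = 0.2749.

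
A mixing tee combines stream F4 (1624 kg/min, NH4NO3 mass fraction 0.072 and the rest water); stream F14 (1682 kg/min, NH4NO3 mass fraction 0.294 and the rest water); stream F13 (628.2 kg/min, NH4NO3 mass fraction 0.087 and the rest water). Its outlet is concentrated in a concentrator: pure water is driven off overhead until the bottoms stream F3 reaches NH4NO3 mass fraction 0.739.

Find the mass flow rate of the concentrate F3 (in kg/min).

NH4NO3 entering = 1624×0.072 + 1682×0.294 + 628.2×0.087 = 666.09 kg/min.
All NH4NO3 reports to F3, so F3 = 666.09/0.739 = 901.34 kg/min.

901.3 kg/min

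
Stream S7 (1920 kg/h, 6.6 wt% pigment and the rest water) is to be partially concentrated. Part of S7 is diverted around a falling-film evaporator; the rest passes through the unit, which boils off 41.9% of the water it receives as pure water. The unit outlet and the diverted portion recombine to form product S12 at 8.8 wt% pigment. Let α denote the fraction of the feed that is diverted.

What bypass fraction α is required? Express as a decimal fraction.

All 1920×0.066 = 126.72 kg/h of pigment reaches S12, so S12 = 126.72/0.088 = 1440 kg/h and vapour = 480 kg/h.
The evaporator receives (1−α)·1920 of feed at 0.934 water and removes 0.419 of that water:
0.419×0.934×(1−α)×1920 = 480
(1−α) = 480/751.38 = 0.6388;  α = 0.3612.

0.361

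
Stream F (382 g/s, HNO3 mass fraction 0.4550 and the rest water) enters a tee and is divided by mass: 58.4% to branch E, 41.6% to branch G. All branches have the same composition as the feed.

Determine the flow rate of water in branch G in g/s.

86.61 g/s

Branch G total = 0.416×382 = 158.91 g/s.
water in G = 0.545×158.91 = 86.607 g/s.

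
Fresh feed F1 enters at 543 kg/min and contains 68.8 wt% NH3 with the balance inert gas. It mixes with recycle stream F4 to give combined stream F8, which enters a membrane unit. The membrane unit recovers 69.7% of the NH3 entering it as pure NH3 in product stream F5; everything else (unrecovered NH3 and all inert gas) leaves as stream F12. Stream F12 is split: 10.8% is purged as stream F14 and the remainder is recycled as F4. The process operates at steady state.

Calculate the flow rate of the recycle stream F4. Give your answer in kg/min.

1538 kg/min

inert gas enters only via F1 and leaves only via the purge: 543×0.312 = 0.108×(inert gas in F12), and the membrane unit passes all inert gas, so inert gas in F8 = inert gas in F12 = 1568.7 kg/min.
NH3 in F8: m_A = 543×0.688 + (1−0.108)·(1−0.697)·m_A, so m_A = 373.58/0.7297 = 511.95 kg/min.
F12 = (1−0.697)×511.95 + 1568.7 = 1723.8 kg/min.
Recycle F4 = (1−0.108)×1723.8 = 1537.6 kg/min.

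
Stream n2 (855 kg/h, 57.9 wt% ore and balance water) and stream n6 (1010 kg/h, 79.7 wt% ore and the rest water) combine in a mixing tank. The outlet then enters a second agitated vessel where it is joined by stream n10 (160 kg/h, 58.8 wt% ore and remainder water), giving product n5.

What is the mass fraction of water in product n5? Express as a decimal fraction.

0.312

Overall, product flow = 2025 kg/h.
water in = 855×0.421 + 1010×0.203 + 160×0.412 = 630.9 kg/h.
water fraction in n5 = 0.312.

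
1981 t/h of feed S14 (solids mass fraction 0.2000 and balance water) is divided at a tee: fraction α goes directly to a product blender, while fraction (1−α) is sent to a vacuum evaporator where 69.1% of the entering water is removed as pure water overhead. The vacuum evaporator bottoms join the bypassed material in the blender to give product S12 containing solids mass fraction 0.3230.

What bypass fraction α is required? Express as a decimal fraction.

All 1981×0.200 = 396.2 t/h of solids reaches S12, so S12 = 396.2/0.323 = 1226.6 t/h and vapour = 754.37 t/h.
The evaporator receives (1−α)·1981 of feed at 0.800 water and removes 0.691 of that water:
0.691×0.800×(1−α)×1981 = 754.37
(1−α) = 754.37/1095.1 = 0.6889;  α = 0.3111.

0.311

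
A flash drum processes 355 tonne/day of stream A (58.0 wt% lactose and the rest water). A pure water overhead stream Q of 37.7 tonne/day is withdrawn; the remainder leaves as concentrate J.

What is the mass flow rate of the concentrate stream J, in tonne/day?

317.3 tonne/day

Concentrate = 355 − 37.7 = 317.3 tonne/day.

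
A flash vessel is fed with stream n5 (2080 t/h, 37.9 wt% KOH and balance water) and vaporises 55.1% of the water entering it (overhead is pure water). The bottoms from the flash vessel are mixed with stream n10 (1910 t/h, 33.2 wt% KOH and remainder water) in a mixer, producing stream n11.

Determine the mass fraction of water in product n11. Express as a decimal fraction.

0.566

Vapour removed = 0.551×0.621×2080 = 711.72 t/h; concentrate = 1368.3 t/h.
water reaching the mixer = 579.96 (from concentrate) + 1910×0.668 = 1855.8 t/h.
Product flow = 1368.3 + 1910 = 3278.3 t/h; water fraction = 0.566.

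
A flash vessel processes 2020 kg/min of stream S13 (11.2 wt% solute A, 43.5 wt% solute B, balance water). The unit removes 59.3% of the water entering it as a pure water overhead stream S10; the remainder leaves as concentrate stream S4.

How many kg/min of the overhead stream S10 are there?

542.6 kg/min

water entering = 2020×0.453 = 915.06 kg/min; overhead removed = 0.593×915.06 = 542.63 kg/min.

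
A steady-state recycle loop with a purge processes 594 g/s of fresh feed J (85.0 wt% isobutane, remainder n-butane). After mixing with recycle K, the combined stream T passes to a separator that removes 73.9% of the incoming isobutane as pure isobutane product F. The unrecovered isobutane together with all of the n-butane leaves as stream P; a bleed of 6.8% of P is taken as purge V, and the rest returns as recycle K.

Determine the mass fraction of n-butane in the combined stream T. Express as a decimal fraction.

n-butane enters only via J and leaves only via the purge: 594×0.150 = 0.068×(n-butane in P), and the separator passes all n-butane, so n-butane in T = n-butane in P = 1310.3 g/s.
isobutane in T: m_A = 594×0.850 + (1−0.068)·(1−0.739)·m_A, so m_A = 504.9/0.7567 = 667.2 g/s.
T = 667.2 + 1310.3 = 1977.5 g/s.
n-butane fraction in T = 1310.3/1977.5 = 0.6626.

0.6626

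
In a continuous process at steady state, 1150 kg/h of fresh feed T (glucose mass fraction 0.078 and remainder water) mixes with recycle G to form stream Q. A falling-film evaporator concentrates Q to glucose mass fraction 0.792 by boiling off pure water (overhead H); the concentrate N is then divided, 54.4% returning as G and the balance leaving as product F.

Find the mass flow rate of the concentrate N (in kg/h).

Overall glucose balance (none leaves overhead): glucose in fresh feed = glucose in product, i.e. 1150×0.078 = (1−0.544)·N·0.792.
N = 89.7/(0.792×0.456) = 248.37 kg/h.

248.4 kg/h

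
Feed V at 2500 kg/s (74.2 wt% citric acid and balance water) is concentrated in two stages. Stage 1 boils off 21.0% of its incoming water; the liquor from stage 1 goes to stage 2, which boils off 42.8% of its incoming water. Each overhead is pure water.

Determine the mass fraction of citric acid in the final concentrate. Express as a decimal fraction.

water in feed = 2500×0.258 = 645 kg/s.
After stage 1: water left = (1−0.210)×645 = 509.55; stream total = 2364.6 kg/s.
After stage 2: water left = (1−0.428)×509.55 = 291.46; final concentrate = 2146.5 kg/s.
citric acid fraction = 1855/2146.5 = 0.864.

0.864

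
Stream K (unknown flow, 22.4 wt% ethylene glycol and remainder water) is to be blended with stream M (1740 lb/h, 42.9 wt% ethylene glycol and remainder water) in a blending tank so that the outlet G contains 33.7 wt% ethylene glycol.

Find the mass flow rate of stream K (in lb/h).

Let K be the unknown flow. Total out = 1740 + K.
ethylene glycol balance: 746.46 + 0.224·K = 0.337·(1740 + K)
(0.224 − 0.337)·K = 0.337×1740 − 746.46 = -160.08
K = -160.08 / -0.113 = 1416.6 lb/h

1417 lb/h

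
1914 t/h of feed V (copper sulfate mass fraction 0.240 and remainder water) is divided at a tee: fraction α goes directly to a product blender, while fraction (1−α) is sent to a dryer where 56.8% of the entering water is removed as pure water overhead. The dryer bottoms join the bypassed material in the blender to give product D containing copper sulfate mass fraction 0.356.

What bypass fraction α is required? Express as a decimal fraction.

0.245

All 1914×0.240 = 459.36 t/h of copper sulfate reaches D, so D = 459.36/0.356 = 1290.3 t/h and vapour = 623.66 t/h.
The evaporator receives (1−α)·1914 of feed at 0.760 water and removes 0.568 of that water:
0.568×0.760×(1−α)×1914 = 623.66
(1−α) = 623.66/826.24 = 0.7548;  α = 0.2452.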